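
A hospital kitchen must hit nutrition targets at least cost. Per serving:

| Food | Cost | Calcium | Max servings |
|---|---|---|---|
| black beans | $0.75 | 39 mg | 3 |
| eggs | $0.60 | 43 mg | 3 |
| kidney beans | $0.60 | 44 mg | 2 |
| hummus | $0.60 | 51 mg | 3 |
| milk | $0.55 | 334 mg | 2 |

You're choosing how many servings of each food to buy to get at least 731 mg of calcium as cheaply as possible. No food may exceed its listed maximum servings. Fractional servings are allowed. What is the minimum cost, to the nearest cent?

$1.84

Cost per mg of calcium: milk $0.0016, hummus $0.0118, kidney beans $0.0136, eggs $0.0140, black beans $0.0192.
Take 2 servings of milk: +668.0 mg calcium for $1.10 (total $1.10, still need 63.0 mg).
Take 1.235 servings of hummus: +63.0 mg calcium for $0.74 (total $1.84, still need 0.0 mg).
Greedy by cheapest-per-mg is optimal for a single linear constraint, so the minimum cost is $1.84.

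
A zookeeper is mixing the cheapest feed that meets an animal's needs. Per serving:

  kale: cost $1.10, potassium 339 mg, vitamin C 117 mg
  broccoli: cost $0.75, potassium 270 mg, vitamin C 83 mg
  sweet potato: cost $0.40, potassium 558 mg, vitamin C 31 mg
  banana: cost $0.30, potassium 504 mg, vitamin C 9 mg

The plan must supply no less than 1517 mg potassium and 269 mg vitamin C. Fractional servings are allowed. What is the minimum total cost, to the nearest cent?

$2.60

This is a tiny linear program; its minimum lies at a vertex of the feasible set. List the vertices and price them.
kale only: max(1517/339, 269/117) = 4.475 servings → $4.92.
broccoli only: max(1517/270, 269/83) = 5.619 servings → $4.21.
sweet potato only: max(1517/558, 269/31) = 8.677 servings → $3.47.
banana only: max(1517/504, 269/9) = 29.89 servings → $8.97.
kale + broccoli: intersection lies outside the first quadrant.
kale + sweet potato with both tight: 1.882 servings and 1.575 servings → $2.70.
kale + banana with both tight: 2.18 servings and 1.543 servings → $2.86.
broccoli + sweet potato with both tight: 2.717 servings and 1.404 servings → $2.60.
broccoli + banana with both tight: 3.094 servings and 1.352 servings → $2.73.
sweet potato + banana: the both-tight solution has a negative serving — not a feasible corner.
Cheapest feasible corner: $2.60.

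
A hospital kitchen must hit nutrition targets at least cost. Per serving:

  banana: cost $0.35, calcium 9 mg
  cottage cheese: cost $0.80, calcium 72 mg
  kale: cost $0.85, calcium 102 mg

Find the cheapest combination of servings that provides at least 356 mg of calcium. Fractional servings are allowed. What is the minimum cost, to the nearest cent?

$2.97

Cost per mg of calcium: kale $0.0083, cottage cheese $0.0111, banana $0.0389.
With no serving limits, use only kale: 356 mg / 102 mg = 3.49 servings × $0.85 = $2.97.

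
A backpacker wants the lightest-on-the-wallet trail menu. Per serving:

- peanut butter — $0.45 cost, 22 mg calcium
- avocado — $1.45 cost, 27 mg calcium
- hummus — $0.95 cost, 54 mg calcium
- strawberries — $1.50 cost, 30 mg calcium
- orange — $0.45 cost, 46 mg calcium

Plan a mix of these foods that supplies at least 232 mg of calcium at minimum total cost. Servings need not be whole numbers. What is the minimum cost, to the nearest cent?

Cost per mg of calcium: orange $0.0098, hummus $0.0176, peanut butter $0.0205, strawberries $0.0500, avocado $0.0537.
With no serving limits, use only orange: 232 mg / 46 mg = 5.043 servings × $0.45 = $2.27.

$2.27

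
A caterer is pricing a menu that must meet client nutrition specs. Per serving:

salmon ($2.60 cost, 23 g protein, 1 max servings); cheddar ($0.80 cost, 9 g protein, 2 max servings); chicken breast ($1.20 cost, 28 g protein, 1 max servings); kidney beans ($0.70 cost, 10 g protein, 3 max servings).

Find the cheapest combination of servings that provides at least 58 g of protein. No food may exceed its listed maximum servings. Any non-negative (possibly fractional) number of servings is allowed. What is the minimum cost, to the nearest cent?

Cost per g of protein: chicken breast $0.0429, kidney beans $0.0700, cheddar $0.0889, salmon $0.1130.
Take 1 serving of chicken breast: +28.0 g protein for $1.20 (total $1.20, still need 30.0 g).
Take 3 servings of kidney beans: +30.0 g protein for $2.10 (total $3.30, still need 0.0 g).
Filling from the cheapest source first is optimal under one linear minimum: $3.30.

$3.30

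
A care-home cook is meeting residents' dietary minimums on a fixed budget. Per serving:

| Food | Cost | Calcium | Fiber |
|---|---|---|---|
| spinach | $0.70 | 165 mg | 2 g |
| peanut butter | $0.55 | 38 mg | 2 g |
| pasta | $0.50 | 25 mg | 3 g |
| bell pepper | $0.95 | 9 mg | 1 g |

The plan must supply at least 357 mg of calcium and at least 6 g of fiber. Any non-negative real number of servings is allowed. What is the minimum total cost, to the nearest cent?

$1.76

A basic optimal solution has at most two foods positive. Try each food alone and each pair with both targets met exactly.
spinach only: max(357/165, 6/2) = 3 servings → $2.10.
peanut butter only: max(357/38, 6/2) = 9.395 servings → $5.17.
pasta only: max(357/25, 6/3) = 14.28 servings → $7.14.
bell pepper only: max(357/9, 6/1) = 39.67 servings → $37.68.
spinach + peanut butter with both tight: 1.913 servings and 1.087 servings → $1.94.
spinach + pasta with both tight: 2.07 servings and 0.6202 servings → $1.76.
spinach + bell pepper with both tight: 2.061 servings and 1.878 servings → $3.23.
peanut butter + pasta with both targets exact would need a negative amount; discard.
peanut butter + bell pepper: intersection lies outside the first quadrant.
pasta + bell pepper: the both-tight solution has a negative serving — not a feasible corner.
So the least-cost plan costs $1.76.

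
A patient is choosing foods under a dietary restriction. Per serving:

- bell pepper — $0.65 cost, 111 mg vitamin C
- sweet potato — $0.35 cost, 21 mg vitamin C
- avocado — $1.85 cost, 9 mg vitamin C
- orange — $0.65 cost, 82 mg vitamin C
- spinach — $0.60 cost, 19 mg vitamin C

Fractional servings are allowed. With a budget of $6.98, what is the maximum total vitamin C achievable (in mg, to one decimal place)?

Vitamin C per dollar: bell pepper 170.8, orange 126.2, sweet potato 60, spinach 31.67, avocado 4.865.
With no serving limits, spend the whole cost allowance on bell pepper: $6.98 / $0.65 × 111 mg = 1192.0 mg.

1192.0 mg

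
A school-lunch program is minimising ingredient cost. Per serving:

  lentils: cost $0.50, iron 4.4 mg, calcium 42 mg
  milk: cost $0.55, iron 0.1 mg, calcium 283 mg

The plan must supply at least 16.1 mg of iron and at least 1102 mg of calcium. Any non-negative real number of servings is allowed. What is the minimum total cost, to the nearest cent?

$3.64

lentils only: max(16.1/4.4, 1102/42) = 26.24 servings → $13.12.
milk only: max(16.1/0.1, 1102/283) = 161 servings → $88.55.
lentils + milk with both tight: 3.583 servings and 3.362 servings → $3.64.
So the least-cost plan costs $3.64.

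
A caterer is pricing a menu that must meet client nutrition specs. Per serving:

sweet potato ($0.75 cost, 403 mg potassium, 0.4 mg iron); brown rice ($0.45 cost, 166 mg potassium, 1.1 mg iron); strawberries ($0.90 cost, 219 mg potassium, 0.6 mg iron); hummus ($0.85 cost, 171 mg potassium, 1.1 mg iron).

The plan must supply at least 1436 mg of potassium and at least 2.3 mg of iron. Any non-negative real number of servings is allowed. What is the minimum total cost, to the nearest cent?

$2.80

At the optimum either one food covers both requirements or two foods hit both targets exactly; no other combination can be cheaper.
sweet potato only: max(1436/403, 2.3/0.4) = 5.75 servings → $4.31.
brown rice only: max(1436/166, 2.3/1.1) = 8.651 servings → $3.89.
strawberries only: max(1436/219, 2.3/0.6) = 6.557 servings → $5.90.
hummus only: max(1436/171, 2.3/1.1) = 8.398 servings → $7.14.
sweet potato + brown rice with both tight: 3.178 servings and 0.9353 servings → $2.80.
sweet potato + strawberries with both tight: 2.321 servings and 2.286 servings → $3.80.
sweet potato + hummus with both tight: 3.164 servings and 0.9403 servings → $3.17.
brown rice + strawberries: intersection lies outside the first quadrant.
brown rice + hummus: intersection lies outside the first quadrant.
strawberries + hummus: intersection lies outside the first quadrant.
So the least-cost plan costs $2.80.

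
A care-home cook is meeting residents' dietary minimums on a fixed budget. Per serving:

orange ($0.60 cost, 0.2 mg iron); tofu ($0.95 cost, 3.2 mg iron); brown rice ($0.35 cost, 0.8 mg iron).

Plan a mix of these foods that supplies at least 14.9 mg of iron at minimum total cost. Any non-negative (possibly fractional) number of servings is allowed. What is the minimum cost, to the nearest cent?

Cost per mg of iron: tofu $0.2969, brown rice $0.4375, orange $3.0000.
With no serving limits, use only tofu: 14.9 mg / 3.2 mg = 4.656 servings × $0.95 = $4.42.

$4.42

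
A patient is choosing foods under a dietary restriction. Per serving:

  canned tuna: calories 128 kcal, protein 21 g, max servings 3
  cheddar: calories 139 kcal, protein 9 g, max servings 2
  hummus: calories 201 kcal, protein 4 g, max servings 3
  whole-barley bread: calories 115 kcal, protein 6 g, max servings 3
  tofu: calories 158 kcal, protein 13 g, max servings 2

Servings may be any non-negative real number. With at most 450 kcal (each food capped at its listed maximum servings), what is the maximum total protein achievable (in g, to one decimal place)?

Protein per kcal: canned tuna 0.1641, tofu 0.08228, cheddar 0.06475, whole-barley bread 0.05217, hummus 0.0199.
Take 3 servings of canned tuna: uses 384 kcal, +63.0 g protein (running total 63.0 g).
Take 0.4177 servings of tofu: uses 66 kcal, +5.4 g protein (running total 68.4 g).
Filling greedily by protein-per-kcal is optimal for one linear limit, giving 68.4 g.

68.4 g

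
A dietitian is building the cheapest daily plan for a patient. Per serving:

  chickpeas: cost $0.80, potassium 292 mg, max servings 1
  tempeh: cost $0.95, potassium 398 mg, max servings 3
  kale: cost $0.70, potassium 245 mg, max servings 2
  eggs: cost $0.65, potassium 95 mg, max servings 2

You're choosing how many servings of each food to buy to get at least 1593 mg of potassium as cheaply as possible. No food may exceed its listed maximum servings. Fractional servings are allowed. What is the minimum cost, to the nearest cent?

$3.96

Cost per mg of potassium: tempeh $0.0024, chickpeas $0.0027, kale $0.0029, eggs $0.0068.
Take 3 servings of tempeh: +1194.0 mg potassium for $2.85 (total $2.85, still need 399.0 mg).
Take 1 serving of chickpeas: +292.0 mg potassium for $0.80 (total $3.65, still need 107.0 mg).
Take 0.4367 servings of kale: +107.0 mg potassium for $0.31 (total $3.96, still need 0.0 mg).
Greedy by cheapest-per-mg is optimal for a single linear constraint, so the minimum cost is $3.96.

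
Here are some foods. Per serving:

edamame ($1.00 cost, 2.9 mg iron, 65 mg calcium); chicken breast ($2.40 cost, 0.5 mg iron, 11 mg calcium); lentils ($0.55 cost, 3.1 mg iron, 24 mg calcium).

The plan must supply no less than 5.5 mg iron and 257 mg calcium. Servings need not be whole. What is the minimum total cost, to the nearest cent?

$3.95

For a min-cost LP with two ≥-constraints, a basic feasible solution has at most two positive variables.
edamame only: max(5.5/2.9, 257/65) = 3.954 servings → $3.95.
chicken breast only: max(5.5/0.5, 257/11) = 23.36 servings → $56.07.
lentils only: max(5.5/3.1, 257/24) = 10.71 servings → $5.89.
edamame + chicken breast: the both-tight solution has a negative serving — not a feasible corner.
edamame + lentils: intersection lies outside the first quadrant.
chicken breast + lentils: the both-tight solution has a negative serving — not a feasible corner.
Cheapest feasible corner: $3.95.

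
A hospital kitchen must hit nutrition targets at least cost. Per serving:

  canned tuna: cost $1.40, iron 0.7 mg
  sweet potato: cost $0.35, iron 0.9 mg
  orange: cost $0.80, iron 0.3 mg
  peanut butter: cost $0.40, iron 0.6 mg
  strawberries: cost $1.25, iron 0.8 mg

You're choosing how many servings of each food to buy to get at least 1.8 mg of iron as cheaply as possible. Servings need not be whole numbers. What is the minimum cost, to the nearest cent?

Cost per mg of iron: sweet potato $0.3889, peanut butter $0.6667, strawberries $1.5625, canned tuna $2.0000, orange $2.6667.
With no serving limits, use only sweet potato: 1.8 mg / 0.9 mg = 2 servings × $0.35 = $0.70.

$0.70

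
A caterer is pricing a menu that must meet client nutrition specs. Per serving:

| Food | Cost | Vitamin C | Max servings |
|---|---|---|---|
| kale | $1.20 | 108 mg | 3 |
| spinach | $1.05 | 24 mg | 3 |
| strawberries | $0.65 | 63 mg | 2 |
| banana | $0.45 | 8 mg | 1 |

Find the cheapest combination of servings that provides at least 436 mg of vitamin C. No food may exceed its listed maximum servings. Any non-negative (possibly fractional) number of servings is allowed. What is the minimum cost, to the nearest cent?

$4.74

Cost per mg of vitamin C: strawberries $0.0103, kale $0.0111, spinach $0.0437, banana $0.0563.
Take 2 servings of strawberries: +126.0 mg vitamin C for $1.30 (total $1.30, still need 310.0 mg).
Take 2.87 servings of kale: +310.0 mg vitamin C for $3.44 (total $4.74, still need 0.0 mg).
Filling from the cheapest source first is optimal under one linear minimum: $4.74.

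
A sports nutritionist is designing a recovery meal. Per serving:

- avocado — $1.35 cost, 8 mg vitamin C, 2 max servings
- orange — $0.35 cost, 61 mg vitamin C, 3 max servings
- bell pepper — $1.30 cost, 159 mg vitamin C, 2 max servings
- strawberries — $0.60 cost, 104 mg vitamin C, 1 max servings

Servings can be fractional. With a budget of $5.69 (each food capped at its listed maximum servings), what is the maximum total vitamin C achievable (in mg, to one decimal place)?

Vitamin C per dollar: orange 174.3, strawberries 173.3, bell pepper 122.3, avocado 5.926.
Take 3 servings of orange: spends $1.05, +183.0 mg vitamin C (running total 183.0 mg).
Take 1 serving of strawberries: spends $0.60, +104.0 mg vitamin C (running total 287.0 mg).
Take 2 servings of bell pepper: spends $2.60, +318.0 mg vitamin C (running total 605.0 mg).
Take 1.067 servings of avocado: spends $1.44, +8.5 mg vitamin C (running total 613.5 mg).
Greedy by best ratio exhausts the cost allowance optimally: 613.5 mg.

613.5 mg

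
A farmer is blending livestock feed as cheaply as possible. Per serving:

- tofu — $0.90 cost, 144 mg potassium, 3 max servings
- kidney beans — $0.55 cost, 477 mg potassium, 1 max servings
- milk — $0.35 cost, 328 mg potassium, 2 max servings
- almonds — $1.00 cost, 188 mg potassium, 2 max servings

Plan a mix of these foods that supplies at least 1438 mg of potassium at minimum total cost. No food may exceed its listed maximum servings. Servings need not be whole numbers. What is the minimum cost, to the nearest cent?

$2.87

Cost per mg of potassium: milk $0.0011, kidney beans $0.0012, almonds $0.0053, tofu $0.0063.
Take 2 servings of milk: +656.0 mg potassium for $0.70 (total $0.70, still need 782.0 mg).
Take 1 serving of kidney beans: +477.0 mg potassium for $0.55 (total $1.25, still need 305.0 mg).
Take 1.622 servings of almonds: +305.0 mg potassium for $1.62 (total $2.87, still need 0.0 mg).
Filling from the cheapest source first is optimal under one linear minimum: $2.87.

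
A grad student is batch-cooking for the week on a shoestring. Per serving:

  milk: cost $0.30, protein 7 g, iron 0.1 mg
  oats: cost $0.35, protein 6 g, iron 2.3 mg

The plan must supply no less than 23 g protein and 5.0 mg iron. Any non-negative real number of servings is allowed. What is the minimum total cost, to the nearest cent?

$1.18

With two linear requirements the optimum uses one or two foods; enumerate the corners.
milk only: max(23/7, 5.0/0.1) = 50 servings → $15.00.
oats only: max(23/6, 5.0/2.3) = 3.833 servings → $1.34.
milk + oats with both tight: 1.477 servings and 2.11 servings → $1.18.
Cheapest feasible corner: $1.18.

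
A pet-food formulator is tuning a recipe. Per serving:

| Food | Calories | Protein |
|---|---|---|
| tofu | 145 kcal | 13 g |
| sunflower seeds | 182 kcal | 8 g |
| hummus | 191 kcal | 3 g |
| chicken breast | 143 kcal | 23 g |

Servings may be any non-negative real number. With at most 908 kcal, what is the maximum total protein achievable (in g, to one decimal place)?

Protein per kcal: chicken breast 0.1608, tofu 0.08966, sunflower seeds 0.04396, hummus 0.01571.
With no serving limits, spend the whole calories allowance on chicken breast: 908 kcal / 143 kcal × 23 g = 146.0 g.

146.0 g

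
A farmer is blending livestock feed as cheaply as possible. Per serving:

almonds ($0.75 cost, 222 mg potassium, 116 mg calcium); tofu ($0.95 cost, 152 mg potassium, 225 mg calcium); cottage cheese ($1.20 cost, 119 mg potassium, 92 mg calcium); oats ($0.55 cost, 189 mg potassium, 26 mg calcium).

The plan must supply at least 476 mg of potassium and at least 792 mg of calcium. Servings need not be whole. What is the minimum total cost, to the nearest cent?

Check every corner: each single food scaled to meet both minima, and each pair solved so both constraints bind.
almonds only: max(476/222, 792/116) = 6.828 servings → $5.12.
tofu only: max(476/152, 792/225) = 3.52 servings → $3.34.
cottage cheese only: max(476/119, 792/92) = 8.609 servings → $10.33.
oats only: max(476/189, 792/26) = 30.46 servings → $16.75.
almonds + tofu: the both-tight solution has a negative serving — not a feasible corner.
almonds + cottage cheese with both targets exact would need a negative amount; discard.
almonds + oats with both targets exact would need a negative amount; discard.
tofu + cottage cheese with both targets exact would need a negative amount; discard.
tofu + oats with both targets exact would need a negative amount; discard.
cottage cheese + oats: intersection lies outside the first quadrant.
So the least-cost plan costs $3.34.

$3.34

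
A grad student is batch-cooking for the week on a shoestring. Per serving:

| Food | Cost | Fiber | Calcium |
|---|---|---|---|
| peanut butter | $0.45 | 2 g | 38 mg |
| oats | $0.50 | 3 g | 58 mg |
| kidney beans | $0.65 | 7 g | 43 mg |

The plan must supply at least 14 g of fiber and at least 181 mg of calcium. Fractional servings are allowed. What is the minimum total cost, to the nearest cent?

$1.83

At the optimum either one food covers both requirements or two foods hit both targets exactly; no other combination can be cheaper.
peanut butter only: max(14/2, 181/38) = 7 servings → $3.15.
oats only: max(14/3, 181/58) = 4.667 servings → $2.33.
kidney beans only: max(14/7, 181/43) = 4.209 servings → $2.74.
peanut butter + oats: the both-tight solution has a negative serving — not a feasible corner.
peanut butter + kidney beans with both tight: 3.694 servings and 0.9444 servings → $2.28.
oats + kidney beans with both tight: 2.401 servings and 0.9711 servings → $1.83.
So the least-cost plan costs $1.83.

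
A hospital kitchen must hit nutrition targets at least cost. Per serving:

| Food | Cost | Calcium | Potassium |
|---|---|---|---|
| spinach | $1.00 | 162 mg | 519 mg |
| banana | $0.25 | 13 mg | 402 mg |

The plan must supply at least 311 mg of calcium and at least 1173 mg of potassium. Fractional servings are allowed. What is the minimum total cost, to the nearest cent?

$2.00

The cheapest plan sits at a corner of the feasible region — with two constraints it uses at most two foods.
spinach only: max(311/162, 1173/519) = 2.26 servings → $2.26.
banana only: max(311/13, 1173/402) = 23.92 servings → $5.98.
spinach + banana with both tight: 1.88 servings and 0.4902 servings → $2.00.
So the least-cost plan costs $2.00.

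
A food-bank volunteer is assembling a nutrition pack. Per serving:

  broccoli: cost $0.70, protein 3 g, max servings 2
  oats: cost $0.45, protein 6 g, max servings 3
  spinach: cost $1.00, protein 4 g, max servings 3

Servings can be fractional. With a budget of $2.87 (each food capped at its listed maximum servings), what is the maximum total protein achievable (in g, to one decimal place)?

Protein per dollar: oats 13.33, broccoli 4.286, spinach 4.
Take 3 servings of oats: spends $1.35, +18.0 g protein (running total 18.0 g).
Take 2 servings of broccoli: spends $1.40, +6.0 g protein (running total 24.0 g).
Take 0.12 servings of spinach: spends $0.12, +0.5 g protein (running total 24.5 g).
Filling greedily by protein-per-dollar is optimal for one linear limit, giving 24.5 g.

24.5 g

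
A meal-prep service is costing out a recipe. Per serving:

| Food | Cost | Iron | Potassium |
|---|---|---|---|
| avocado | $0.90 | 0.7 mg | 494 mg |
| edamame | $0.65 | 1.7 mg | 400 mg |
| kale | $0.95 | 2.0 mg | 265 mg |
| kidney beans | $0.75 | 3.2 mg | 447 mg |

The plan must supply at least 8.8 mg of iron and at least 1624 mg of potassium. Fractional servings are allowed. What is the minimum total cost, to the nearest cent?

$2.67

A basic optimal solution has at most two foods positive. Try each food alone and each pair with both targets met exactly.
avocado only: max(8.8/0.7, 1624/494) = 12.57 servings → $11.31.
edamame only: max(8.8/1.7, 1624/400) = 5.176 servings → $3.36.
kale only: max(8.8/2.0, 1624/265) = 6.128 servings → $5.82.
kidney beans only: max(8.8/3.2, 1624/447) = 3.633 servings → $2.72.
avocado + edamame with both targets exact would need a negative amount; discard.
avocado + kale with both tight: 1.141 servings and 4 servings → $4.83.
avocado + kidney beans with both tight: 0.9963 servings and 2.532 servings → $2.80.
edamame + kale with both tight: 2.621 servings and 2.172 servings → $3.77.
edamame + kidney beans with both tight: 2.429 servings and 1.46 servings → $2.67.
kale + kidney beans with both targets exact would need a negative amount; discard.
So the least-cost plan costs $2.67.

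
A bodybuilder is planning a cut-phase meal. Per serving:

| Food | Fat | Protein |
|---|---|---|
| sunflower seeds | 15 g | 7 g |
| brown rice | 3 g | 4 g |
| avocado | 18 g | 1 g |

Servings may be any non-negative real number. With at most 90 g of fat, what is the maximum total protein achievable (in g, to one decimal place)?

120.0 g

Protein per g fat: brown rice 1.333, sunflower seeds 0.4667, avocado 0.05556.
With no serving limits, spend the whole fat allowance on brown rice: 90 g / 3 g × 4 g = 120.0 g.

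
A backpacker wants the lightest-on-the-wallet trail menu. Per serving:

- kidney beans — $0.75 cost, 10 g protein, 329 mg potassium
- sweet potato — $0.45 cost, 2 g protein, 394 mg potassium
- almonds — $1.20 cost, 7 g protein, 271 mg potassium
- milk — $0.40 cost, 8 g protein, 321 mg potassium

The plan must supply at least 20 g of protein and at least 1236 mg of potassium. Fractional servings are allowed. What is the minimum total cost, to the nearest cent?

Minimising a linear cost over {protein ≥ 20, potassium ≥ 1236, servings ≥ 0} — the optimum is at a vertex, using one or two foods.
kidney beans only: max(20/10, 1236/329) = 3.757 servings → $2.82.
sweet potato only: max(20/2, 1236/394) = 10 servings → $4.50.
almonds only: max(20/7, 1236/271) = 4.561 servings → $5.47.
milk only: max(20/8, 1236/321) = 3.85 servings → $1.54.
kidney beans + sweet potato with both tight: 1.648 servings and 1.761 servings → $2.03.
kidney beans + almonds: intersection lies outside the first quadrant.
kidney beans + milk: the both-tight solution has a negative serving — not a feasible corner.
sweet potato + almonds with both tight: 1.458 servings and 2.44 servings → $3.58.
sweet potato + milk with both tight: 1.382 servings and 2.155 servings → $1.48.
almonds + milk: the both-tight solution has a negative serving — not a feasible corner.
Cheapest feasible corner: $1.48.

$1.48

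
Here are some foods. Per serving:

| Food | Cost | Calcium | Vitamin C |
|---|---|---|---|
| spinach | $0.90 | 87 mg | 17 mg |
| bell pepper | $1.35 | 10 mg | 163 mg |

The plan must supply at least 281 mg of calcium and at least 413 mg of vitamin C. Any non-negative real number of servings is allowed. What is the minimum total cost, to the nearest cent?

With two linear requirements the optimum uses one or two foods; enumerate the corners.
spinach only: max(281/87, 413/17) = 24.29 servings → $21.86.
bell pepper only: max(281/10, 413/163) = 28.1 servings → $37.94.
spinach + bell pepper with both tight: 2.974 servings and 2.224 servings → $5.68.
Cheapest feasible corner: $5.68.

$5.68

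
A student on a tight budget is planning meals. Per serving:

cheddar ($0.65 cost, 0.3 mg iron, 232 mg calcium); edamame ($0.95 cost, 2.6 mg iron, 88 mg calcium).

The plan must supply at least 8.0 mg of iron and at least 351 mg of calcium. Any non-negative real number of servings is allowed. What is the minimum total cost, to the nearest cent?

$3.12

A basic optimal solution has at most two foods positive. Try each food alone and each pair with both targets met exactly.
cheddar only: max(8.0/0.3, 351/232) = 26.67 servings → $17.33.
edamame only: max(8.0/2.6, 351/88) = 3.989 servings → $3.79.
cheddar + edamame with both tight: 0.3617 servings and 3.035 servings → $3.12.
The minimum over all feasible corners is $3.12.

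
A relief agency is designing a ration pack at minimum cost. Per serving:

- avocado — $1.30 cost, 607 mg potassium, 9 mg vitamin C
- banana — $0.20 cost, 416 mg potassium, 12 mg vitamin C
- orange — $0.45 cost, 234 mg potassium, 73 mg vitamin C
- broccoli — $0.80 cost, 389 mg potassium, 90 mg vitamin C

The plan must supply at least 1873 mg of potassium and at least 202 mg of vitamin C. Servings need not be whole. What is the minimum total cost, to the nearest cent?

$1.65

Check every corner: each single food scaled to meet both minima, and each pair solved so both constraints bind.
avocado only: max(1873/607, 202/9) = 22.44 servings → $29.18.
banana only: max(1873/416, 202/12) = 16.83 servings → $3.37.
orange only: max(1873/234, 202/73) = 8.004 servings → $3.60.
broccoli only: max(1873/389, 202/90) = 4.815 servings → $3.85.
avocado + banana: the both-tight solution has a negative serving — not a feasible corner.
avocado + orange with both tight: 2.12 servings and 2.506 servings → $3.88.
avocado + broccoli with both tight: 1.76 servings and 2.068 servings → $3.94.
banana + orange with both tight: 3.246 servings and 2.234 servings → $1.65.
banana + broccoli with both tight: 2.746 servings and 1.878 servings → $2.05.
orange + broccoli with both targets exact would need a negative amount; discard.
Cheapest feasible corner: $1.65.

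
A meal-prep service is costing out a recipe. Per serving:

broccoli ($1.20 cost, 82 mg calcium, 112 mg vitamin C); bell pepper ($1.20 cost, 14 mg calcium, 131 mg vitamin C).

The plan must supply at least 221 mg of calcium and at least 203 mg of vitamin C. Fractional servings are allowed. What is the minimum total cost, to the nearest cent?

$3.23

An LP optimum is at a vertex; with two nutrient constraints at most two foods are used. Check each candidate.
broccoli only: max(221/82, 203/112) = 2.695 servings → $3.23.
bell pepper only: max(221/14, 203/131) = 15.79 servings → $18.94.
broccoli + bell pepper: the both-tight solution has a negative serving — not a feasible corner.
Cheapest feasible corner: $3.23.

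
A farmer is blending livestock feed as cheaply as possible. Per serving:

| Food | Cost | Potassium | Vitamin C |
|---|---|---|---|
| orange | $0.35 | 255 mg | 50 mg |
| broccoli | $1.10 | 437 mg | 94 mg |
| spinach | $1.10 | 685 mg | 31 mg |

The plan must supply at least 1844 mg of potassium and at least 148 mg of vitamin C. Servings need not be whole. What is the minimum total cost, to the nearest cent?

$2.53

For a min-cost LP with two ≥-constraints, a basic feasible solution has at most two positive variables.
orange only: max(1844/255, 148/50) = 7.231 servings → $2.53.
broccoli only: max(1844/437, 148/94) = 4.22 servings → $4.64.
spinach only: max(1844/685, 148/31) = 4.774 servings → $5.25.
orange + broccoli with both targets exact would need a negative amount; discard.
orange + spinach with both tight: 1.678 servings and 2.067 servings → $2.86.
broccoli + spinach with both tight: 0.8697 servings and 2.137 servings → $3.31.
Cheapest feasible corner: $2.53.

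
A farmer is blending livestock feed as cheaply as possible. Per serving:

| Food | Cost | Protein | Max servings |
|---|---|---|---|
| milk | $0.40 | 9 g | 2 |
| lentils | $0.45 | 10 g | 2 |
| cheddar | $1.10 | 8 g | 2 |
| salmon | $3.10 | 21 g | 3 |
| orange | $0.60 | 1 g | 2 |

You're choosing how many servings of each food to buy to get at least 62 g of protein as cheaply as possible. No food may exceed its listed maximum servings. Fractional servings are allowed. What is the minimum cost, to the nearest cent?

$5.08

Cost per g of protein: milk $0.0444, lentils $0.0450, cheddar $0.1375, salmon $0.1476, orange $0.6000.
Take 2 servings of milk: +18.0 g protein for $0.80 (total $0.80, still need 44.0 g).
Take 2 servings of lentils: +20.0 g protein for $0.90 (total $1.70, still need 24.0 g).
Take 2 servings of cheddar: +16.0 g protein for $2.20 (total $3.90, still need 8.0 g).
Take 0.381 servings of salmon: +8.0 g protein for $1.18 (total $5.08, still need 0.0 g).
Greedy by cheapest-per-g is optimal for a single linear constraint, so the minimum cost is $5.08.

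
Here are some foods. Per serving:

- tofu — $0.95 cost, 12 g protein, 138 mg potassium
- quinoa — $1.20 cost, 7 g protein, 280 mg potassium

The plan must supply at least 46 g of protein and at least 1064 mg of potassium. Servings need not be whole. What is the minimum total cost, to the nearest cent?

$5.37

tofu only: max(46/12, 1064/138) = 7.71 servings → $7.32.
quinoa only: max(46/7, 1064/280) = 6.571 servings → $7.89.
tofu + quinoa with both tight: 2.269 servings and 2.682 servings → $5.37.
Cheapest feasible corner: $5.37.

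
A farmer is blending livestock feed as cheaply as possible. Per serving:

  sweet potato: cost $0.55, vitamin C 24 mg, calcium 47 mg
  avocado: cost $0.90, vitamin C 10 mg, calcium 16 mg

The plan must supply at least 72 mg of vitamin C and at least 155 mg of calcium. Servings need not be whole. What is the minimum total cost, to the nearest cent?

$1.81

The cheapest plan sits at a corner of the feasible region — with two constraints it uses at most two foods.
sweet potato only: max(72/24, 155/47) = 3.298 servings → $1.81.
avocado only: max(72/10, 155/16) = 9.688 servings → $8.72.
sweet potato + avocado: the both-tight solution has a negative serving — not a feasible corner.
So the least-cost plan costs $1.81.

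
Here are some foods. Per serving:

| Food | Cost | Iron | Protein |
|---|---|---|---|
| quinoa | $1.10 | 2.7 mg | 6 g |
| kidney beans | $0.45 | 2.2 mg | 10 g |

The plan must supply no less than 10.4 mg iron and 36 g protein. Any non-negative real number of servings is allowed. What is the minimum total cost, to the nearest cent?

A basic optimal solution has at most two foods positive. Try each food alone and each pair with both targets met exactly.
quinoa only: max(10.4/2.7, 36/6) = 6 servings → $6.60.
kidney beans only: max(10.4/2.2, 36/10) = 4.727 servings → $2.13.
quinoa + kidney beans with both tight: 1.797 servings and 2.522 servings → $3.11.
Cheapest feasible corner: $2.13.

$2.13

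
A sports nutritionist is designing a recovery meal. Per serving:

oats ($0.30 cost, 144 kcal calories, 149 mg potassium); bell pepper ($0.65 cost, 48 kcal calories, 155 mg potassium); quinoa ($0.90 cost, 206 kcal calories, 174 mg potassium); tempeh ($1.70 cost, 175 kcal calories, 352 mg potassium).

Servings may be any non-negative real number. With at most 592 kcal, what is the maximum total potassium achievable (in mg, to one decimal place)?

Potassium per kcal: bell pepper 3.229, tempeh 2.011, oats 1.035, quinoa 0.8447.
With no serving limits, spend the whole calories allowance on bell pepper: 592 kcal / 48 kcal × 155 mg = 1911.7 mg.

1911.7 mg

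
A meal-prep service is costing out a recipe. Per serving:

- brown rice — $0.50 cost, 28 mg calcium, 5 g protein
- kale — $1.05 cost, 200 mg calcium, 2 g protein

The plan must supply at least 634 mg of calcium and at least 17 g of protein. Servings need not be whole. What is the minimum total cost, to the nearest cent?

The cheapest plan sits at a corner of the feasible region — with two constraints it uses at most two foods.
brown rice only: max(634/28, 17/5) = 22.64 servings → $11.32.
kale only: max(634/200, 17/2) = 8.5 servings → $8.93.
brown rice + kale with both tight: 2.258 servings and 2.854 servings → $4.13.
So the least-cost plan costs $4.13.

$4.13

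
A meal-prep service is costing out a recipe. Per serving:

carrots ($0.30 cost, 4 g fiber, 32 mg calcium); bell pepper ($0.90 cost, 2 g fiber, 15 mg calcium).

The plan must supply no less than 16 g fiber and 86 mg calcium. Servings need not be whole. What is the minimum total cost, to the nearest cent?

$1.20

carrots only: max(16/4, 86/32) = 4 servings → $1.20.
bell pepper only: max(16/2, 86/15) = 8 servings → $7.20.
carrots + bell pepper: the both-tight solution has a negative serving — not a feasible corner.
Cheapest feasible corner: $1.20.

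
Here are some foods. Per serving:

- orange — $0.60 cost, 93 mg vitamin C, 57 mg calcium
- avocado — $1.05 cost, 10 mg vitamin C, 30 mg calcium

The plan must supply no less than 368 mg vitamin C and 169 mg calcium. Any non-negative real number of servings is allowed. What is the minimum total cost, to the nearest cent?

$2.37

Two binding constraints pin down two serving amounts, so the optimal mix uses at most two foods. The candidates are each food alone (scaled to the tighter of vitamin C/calcium) and each pair with both constraints tight.
orange only: max(368/93, 169/57) = 3.957 servings → $2.37.
avocado only: max(368/10, 169/30) = 36.8 servings → $38.64.
orange + avocado: the both-tight solution has a negative serving — not a feasible corner.
So the least-cost plan costs $2.37.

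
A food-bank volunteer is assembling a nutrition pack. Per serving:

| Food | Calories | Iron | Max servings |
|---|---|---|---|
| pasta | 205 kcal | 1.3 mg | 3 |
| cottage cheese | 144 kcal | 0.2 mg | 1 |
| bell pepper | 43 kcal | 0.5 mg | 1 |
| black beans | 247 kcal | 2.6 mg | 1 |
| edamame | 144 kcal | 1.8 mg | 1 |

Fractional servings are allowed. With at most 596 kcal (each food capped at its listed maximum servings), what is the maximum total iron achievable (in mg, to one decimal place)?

Iron per kcal: edamame 0.0125, bell pepper 0.01163, black beans 0.01053, pasta 0.006341, cottage cheese 0.001389.
Take 1 serving of edamame: uses 144 kcal, +1.8 mg iron (running total 1.8 mg).
Take 1 serving of bell pepper: uses 43 kcal, +0.5 mg iron (running total 2.3 mg).
Take 1 serving of black beans: uses 247 kcal, +2.6 mg iron (running total 4.9 mg).
Take 0.7902 servings of pasta: uses 162 kcal, +1.0 mg iron (running total 5.9 mg).
Filling greedily by iron-per-kcal is optimal for one linear limit, giving 5.9 mg.

5.9 mg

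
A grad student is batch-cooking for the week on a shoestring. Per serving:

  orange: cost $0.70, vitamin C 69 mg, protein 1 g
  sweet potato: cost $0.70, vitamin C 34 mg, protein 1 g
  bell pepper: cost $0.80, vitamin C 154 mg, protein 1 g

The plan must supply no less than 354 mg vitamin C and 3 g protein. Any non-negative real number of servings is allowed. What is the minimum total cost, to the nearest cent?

$2.27

Check every corner: each single food scaled to meet both minima, and each pair solved so both constraints bind.
orange only: max(354/69, 3/1) = 5.13 servings → $3.59.
sweet potato only: max(354/34, 3/1) = 10.41 servings → $7.29.
bell pepper only: max(354/154, 3/1) = 3 servings → $2.40.
orange + sweet potato: intersection lies outside the first quadrant.
orange + bell pepper with both tight: 1.271 servings and 1.729 servings → $2.27.
sweet potato + bell pepper with both tight: 0.9 servings and 2.1 servings → $2.31.
Cheapest feasible corner: $2.27.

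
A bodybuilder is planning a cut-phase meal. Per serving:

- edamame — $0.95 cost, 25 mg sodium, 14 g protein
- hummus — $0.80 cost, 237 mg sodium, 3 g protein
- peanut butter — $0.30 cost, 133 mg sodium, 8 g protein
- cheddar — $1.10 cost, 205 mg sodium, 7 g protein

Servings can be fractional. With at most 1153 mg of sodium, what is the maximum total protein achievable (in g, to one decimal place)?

645.7 g

Protein per mg sodium: edamame 0.56, peanut butter 0.06015, cheddar 0.03415, hummus 0.01266.
With no serving limits, spend the whole sodium allowance on edamame: 1153 mg / 25 mg × 14 g = 645.7 g.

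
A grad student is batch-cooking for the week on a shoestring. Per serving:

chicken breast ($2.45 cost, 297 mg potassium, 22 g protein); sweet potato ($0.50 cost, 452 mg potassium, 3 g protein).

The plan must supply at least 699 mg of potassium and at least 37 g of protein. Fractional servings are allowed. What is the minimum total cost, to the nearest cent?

An LP optimum is at a vertex; with two nutrient constraints at most two foods are used. Check each candidate.
chicken breast only: max(699/297, 37/22) = 2.354 servings → $5.77.
sweet potato only: max(699/452, 37/3) = 12.33 servings → $6.17.
chicken breast + sweet potato with both tight: 1.616 servings and 0.4848 servings → $4.20.
Cheapest feasible corner: $4.20.

$4.20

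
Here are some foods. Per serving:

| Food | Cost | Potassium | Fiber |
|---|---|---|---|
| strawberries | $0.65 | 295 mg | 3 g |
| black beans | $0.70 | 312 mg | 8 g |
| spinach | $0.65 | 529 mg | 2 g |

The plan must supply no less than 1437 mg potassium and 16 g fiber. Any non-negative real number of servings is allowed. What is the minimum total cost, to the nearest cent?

$2.26

strawberries only: max(1437/295, 16/3) = 5.333 servings → $3.47.
black beans only: max(1437/312, 16/8) = 4.606 servings → $3.22.
spinach only: max(1437/529, 16/2) = 8 servings → $5.20.
strawberries + black beans with both tight: 4.567 servings and 0.2872 servings → $3.17.
strawberries + spinach with both targets exact would need a negative amount; discard.
black beans + spinach with both tight: 1.549 servings and 1.803 servings → $2.26.
The minimum over all feasible corners is $2.26.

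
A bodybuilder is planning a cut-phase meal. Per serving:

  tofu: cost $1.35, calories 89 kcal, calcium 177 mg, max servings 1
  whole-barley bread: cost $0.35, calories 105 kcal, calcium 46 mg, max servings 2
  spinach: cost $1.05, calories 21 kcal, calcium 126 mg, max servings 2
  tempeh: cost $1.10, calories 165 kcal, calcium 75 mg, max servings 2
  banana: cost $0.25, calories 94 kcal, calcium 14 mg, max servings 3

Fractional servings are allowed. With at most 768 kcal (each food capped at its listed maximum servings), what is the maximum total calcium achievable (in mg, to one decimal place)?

Calcium per kcal: spinach 6, tofu 1.989, tempeh 0.4545, whole-barley bread 0.4381, banana 0.1489.
Take 2 servings of spinach: uses 42 kcal, +252.0 mg calcium (running total 252.0 mg).
Take 1 serving of tofu: uses 89 kcal, +177.0 mg calcium (running total 429.0 mg).
Take 2 servings of tempeh: uses 330 kcal, +150.0 mg calcium (running total 579.0 mg).
Take 2 servings of whole-barley bread: uses 210 kcal, +92.0 mg calcium (running total 671.0 mg).
Take 1.032 servings of banana: uses 97 kcal, +14.4 mg calcium (running total 685.4 mg).
Filling greedily by calcium-per-kcal is optimal for one linear limit, giving 685.4 mg.

685.4 mg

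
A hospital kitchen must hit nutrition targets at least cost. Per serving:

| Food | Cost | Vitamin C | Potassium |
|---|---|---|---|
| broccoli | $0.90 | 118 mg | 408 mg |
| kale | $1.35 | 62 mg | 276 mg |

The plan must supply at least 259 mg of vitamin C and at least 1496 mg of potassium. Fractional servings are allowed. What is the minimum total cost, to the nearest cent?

$3.30

Compare the cost at each extreme point of the feasible region.
broccoli only: max(259/118, 1496/408) = 3.667 servings → $3.30.
kale only: max(259/62, 1496/276) = 5.42 servings → $7.32.
broccoli + kale: intersection lies outside the first quadrant.
The minimum over all feasible corners is $3.30.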